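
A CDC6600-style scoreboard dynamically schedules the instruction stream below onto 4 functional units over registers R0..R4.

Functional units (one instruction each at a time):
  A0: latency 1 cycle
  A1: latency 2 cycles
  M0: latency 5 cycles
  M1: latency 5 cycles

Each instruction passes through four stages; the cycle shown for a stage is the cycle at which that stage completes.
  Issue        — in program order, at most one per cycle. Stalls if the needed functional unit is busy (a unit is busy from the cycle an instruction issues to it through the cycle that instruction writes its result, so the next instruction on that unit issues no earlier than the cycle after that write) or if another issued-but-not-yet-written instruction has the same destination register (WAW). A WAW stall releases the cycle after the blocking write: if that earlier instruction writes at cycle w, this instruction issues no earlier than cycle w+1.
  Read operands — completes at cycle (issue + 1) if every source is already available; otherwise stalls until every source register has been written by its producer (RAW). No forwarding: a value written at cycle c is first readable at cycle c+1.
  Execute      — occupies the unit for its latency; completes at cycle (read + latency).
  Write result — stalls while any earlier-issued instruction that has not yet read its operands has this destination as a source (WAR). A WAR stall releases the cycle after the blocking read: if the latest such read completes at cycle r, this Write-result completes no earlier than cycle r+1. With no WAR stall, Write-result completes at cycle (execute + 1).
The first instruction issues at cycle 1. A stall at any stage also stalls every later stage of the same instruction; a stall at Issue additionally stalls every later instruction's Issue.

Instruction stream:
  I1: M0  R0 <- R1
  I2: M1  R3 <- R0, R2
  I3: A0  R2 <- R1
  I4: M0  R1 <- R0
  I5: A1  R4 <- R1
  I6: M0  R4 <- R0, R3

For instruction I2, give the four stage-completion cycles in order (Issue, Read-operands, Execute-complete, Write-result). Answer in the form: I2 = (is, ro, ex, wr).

I1: IS=1 RO=2 EX=7 WR=8
I2: IS=2 RO=9 EX=14 WR=15  [RAW R0: wait I1 write@8]
I3: IS=3 RO=4 EX=5 WR=10  [WAR R2: wait I2 read@9]
I4: IS=9 RO=10 EX=15 WR=16  [struct: M0 busy until I1 writes@8]
I5: IS=10 RO=17 EX=19 WR=20  [RAW R1: wait I4 write@16]
I6: IS=21 RO=22 EX=27 WR=28  [WAW R4: wait I5 write@20]

I2 = (2, 9, 14, 15)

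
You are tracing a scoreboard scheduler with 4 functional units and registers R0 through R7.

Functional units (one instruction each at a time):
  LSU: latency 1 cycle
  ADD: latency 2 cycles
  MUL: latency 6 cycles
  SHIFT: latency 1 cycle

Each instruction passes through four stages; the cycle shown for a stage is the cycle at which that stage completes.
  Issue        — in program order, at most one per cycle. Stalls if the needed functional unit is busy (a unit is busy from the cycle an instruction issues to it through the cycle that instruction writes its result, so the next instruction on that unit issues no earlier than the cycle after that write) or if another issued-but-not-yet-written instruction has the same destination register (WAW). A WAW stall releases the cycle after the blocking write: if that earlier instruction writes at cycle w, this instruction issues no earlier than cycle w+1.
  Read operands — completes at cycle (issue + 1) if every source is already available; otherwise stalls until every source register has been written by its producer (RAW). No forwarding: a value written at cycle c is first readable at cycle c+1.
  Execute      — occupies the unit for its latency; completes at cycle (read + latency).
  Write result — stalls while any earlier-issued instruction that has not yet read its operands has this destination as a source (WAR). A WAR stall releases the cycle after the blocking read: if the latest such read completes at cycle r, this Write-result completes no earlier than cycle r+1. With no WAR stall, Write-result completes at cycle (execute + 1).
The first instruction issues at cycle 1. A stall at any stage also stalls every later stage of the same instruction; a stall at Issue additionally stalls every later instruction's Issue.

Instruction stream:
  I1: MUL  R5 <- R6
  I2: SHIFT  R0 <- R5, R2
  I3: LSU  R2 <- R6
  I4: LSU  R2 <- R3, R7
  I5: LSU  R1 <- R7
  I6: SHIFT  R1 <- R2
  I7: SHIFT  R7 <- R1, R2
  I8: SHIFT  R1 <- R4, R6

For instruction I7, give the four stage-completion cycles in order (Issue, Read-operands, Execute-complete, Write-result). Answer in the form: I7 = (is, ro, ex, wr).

[1] I1 issues→MUL
[2] I1 reads, I2 issues→SHIFT
[3] I3 issues→LSU
[4] I3 reads
[5] I3 exec-done
[8] I1 exec-done
[9] I1 writes R5
[10] I2 reads
[11] I2 exec-done, I3 writes R2
[12] I2 writes R0, I4 issues→LSU
[13] I4 reads
[14] I4 exec-done
[15] I4 writes R2
[16] I5 issues→LSU
[17] I5 reads
[18] I5 exec-done
[19] I5 writes R1
[20] I6 issues→SHIFT
[21] I6 reads
[22] I6 exec-done
[23] I6 writes R1
[24] I7 issues→SHIFT
[25] I7 reads
[26] I7 exec-done
[27] I7 writes R7
[28] I8 issues→SHIFT
[29] I8 reads
[30] I8 exec-done
[31] I8 writes R1

I7 = (24, 25, 26, 27)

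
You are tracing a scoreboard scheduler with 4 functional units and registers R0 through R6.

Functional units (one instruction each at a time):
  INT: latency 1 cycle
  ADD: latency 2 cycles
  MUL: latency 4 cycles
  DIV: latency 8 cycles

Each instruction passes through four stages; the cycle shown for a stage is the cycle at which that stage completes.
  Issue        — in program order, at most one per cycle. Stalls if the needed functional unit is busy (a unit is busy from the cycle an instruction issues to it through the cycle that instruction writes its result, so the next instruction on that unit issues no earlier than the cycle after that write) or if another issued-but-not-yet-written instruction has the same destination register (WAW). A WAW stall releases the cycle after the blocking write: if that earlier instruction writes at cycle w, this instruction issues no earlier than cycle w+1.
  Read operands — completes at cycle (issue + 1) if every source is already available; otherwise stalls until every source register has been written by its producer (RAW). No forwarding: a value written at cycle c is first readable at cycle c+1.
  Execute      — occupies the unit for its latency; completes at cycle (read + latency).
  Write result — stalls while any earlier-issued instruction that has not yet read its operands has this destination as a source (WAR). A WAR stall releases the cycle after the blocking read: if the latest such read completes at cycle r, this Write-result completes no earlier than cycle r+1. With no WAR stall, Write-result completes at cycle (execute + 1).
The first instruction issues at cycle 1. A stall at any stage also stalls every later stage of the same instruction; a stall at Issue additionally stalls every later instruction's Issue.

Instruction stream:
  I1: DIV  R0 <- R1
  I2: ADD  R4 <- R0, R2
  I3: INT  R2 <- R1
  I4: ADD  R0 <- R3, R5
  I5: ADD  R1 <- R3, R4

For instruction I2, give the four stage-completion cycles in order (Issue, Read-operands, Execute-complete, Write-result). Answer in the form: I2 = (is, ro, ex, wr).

[1] issue I1 (DIV)
[2] I1 read-ops | issue I2 (ADD)
[3] issue I3 (INT)
[4] I3 read-ops
[5] I3 finished on INT
[10] I1 finished on DIV
[11] I1→R0
[12] I2 read-ops
[13] I3→R2
[14] I2 finished on ADD
[15] I2→R4
[16] issue I4 (ADD)
[17] I4 read-ops
[19] I4 finished on ADD
[20] I4→R0
[21] issue I5 (ADD)
[22] I5 read-ops
[24] I5 finished on ADD
[25] I5→R1

I2 = (2, 12, 14, 15)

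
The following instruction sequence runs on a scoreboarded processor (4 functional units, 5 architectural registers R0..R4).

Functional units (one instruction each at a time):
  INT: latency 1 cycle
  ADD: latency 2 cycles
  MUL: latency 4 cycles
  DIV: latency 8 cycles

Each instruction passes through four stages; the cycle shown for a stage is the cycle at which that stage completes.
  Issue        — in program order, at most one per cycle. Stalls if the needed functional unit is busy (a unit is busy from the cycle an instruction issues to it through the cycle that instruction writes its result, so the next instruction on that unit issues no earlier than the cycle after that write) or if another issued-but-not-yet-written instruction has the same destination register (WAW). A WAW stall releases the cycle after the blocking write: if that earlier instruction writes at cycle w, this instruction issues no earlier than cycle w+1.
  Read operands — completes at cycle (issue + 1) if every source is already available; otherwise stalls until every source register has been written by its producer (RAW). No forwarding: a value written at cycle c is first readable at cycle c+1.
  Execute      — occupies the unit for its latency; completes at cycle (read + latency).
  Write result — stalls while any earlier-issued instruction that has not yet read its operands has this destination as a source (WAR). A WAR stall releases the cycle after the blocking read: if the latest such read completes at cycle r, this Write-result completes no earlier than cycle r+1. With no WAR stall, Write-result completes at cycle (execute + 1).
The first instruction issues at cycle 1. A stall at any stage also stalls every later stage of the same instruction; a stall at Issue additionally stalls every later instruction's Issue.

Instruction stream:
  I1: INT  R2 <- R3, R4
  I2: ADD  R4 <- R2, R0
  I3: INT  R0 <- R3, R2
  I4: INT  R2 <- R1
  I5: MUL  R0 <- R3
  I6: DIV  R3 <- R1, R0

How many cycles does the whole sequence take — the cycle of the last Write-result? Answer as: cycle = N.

I1: IS=1 RO=2 EX=3 WR=4
I2: IS=2 RO=5 EX=7 WR=8  [RAW R2: wait I1 write@4]
I3: IS=5 RO=6 EX=7 WR=8  [struct: INT busy until I1 writes@4]
I4: IS=9 RO=10 EX=11 WR=12  [struct: INT busy until I3 writes@8]
I5: IS=10 RO=11 EX=15 WR=16
I6: IS=11 RO=17 EX=25 WR=26  [RAW R0: wait I5 write@16]

cycle = 26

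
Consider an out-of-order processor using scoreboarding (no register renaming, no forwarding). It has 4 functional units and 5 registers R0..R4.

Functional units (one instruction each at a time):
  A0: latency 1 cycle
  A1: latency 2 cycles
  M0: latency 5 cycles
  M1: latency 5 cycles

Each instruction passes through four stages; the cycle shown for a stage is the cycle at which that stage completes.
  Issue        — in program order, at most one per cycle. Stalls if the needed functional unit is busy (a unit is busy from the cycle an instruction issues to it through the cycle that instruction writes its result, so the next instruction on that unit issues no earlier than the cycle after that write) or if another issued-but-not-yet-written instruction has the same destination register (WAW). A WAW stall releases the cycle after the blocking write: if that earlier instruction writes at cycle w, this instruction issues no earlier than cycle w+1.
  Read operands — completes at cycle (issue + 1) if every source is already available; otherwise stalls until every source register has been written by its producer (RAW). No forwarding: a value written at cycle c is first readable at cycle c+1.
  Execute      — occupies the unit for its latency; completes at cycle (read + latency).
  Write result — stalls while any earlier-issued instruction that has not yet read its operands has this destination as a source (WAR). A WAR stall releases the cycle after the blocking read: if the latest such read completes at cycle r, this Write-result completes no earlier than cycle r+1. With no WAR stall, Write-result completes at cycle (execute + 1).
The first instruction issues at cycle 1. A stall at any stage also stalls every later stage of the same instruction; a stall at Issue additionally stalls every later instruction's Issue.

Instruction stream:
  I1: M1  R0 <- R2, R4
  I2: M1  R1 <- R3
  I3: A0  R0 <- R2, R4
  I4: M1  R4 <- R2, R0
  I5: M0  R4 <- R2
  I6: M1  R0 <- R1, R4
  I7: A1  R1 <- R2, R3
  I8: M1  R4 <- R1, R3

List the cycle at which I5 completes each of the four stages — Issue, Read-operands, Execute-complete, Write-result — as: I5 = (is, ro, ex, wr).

I1: IS=1 RO=2 EX=7 WR=8
I2: IS=9 RO=10 EX=15 WR=16  [struct: M1 busy until I1 writes@8]
I3: IS=10 RO=11 EX=12 WR=13
I4: IS=17 RO=18 EX=23 WR=24  [struct: M1 busy until I2 writes@16]
I5: IS=25 RO=26 EX=31 WR=32  [WAW R4: wait I4 write@24]
I6: IS=26 RO=33 EX=38 WR=39  [RAW R4: wait I5 write@32]
I7: IS=27 RO=28 EX=30 WR=34  [WAR R1: wait I6 read@33]
I8: IS=40 RO=41 EX=46 WR=47  [struct: M1 busy until I6 writes@39]

I5 = (25, 26, 31, 32)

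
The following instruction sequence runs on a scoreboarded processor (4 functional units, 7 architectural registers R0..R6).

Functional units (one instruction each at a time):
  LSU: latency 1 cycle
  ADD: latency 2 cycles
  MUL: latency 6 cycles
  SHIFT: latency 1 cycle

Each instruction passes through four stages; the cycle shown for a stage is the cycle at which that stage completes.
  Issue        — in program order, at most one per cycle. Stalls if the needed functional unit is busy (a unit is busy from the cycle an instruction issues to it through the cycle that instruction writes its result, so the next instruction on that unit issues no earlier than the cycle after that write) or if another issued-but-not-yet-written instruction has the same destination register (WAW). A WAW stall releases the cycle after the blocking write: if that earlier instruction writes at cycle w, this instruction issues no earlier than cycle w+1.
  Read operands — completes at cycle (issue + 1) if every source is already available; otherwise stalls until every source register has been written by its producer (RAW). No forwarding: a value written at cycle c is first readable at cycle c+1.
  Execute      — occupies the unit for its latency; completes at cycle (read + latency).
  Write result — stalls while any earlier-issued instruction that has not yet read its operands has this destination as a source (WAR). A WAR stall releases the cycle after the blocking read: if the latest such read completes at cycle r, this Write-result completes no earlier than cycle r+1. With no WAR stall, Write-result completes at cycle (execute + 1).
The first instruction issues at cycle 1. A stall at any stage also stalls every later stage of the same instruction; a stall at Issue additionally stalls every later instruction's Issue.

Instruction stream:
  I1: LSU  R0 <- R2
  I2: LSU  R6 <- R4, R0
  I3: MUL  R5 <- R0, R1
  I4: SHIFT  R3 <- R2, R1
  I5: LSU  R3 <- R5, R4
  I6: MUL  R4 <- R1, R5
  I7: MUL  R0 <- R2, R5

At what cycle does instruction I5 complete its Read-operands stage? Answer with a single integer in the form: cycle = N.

1) issue 1, read 2, done 3, write 4
2) issue 5, read 6, done 7, write 8  <struct: LSU busy until I1 writes@4>
3) issue 6, read 7, done 13, write 14
4) issue 7, read 8, done 9, write 10
5) issue 11, read 15, done 16, write 17  <WAW R3: wait I4 write@10 / RAW R5: wait I3 write@14>
6) issue 15, read 16, done 22, write 23  <struct: MUL busy until I3 writes@14>
7) issue 24, read 25, done 31, write 32  <struct: MUL busy until I6 writes@23>

cycle = 15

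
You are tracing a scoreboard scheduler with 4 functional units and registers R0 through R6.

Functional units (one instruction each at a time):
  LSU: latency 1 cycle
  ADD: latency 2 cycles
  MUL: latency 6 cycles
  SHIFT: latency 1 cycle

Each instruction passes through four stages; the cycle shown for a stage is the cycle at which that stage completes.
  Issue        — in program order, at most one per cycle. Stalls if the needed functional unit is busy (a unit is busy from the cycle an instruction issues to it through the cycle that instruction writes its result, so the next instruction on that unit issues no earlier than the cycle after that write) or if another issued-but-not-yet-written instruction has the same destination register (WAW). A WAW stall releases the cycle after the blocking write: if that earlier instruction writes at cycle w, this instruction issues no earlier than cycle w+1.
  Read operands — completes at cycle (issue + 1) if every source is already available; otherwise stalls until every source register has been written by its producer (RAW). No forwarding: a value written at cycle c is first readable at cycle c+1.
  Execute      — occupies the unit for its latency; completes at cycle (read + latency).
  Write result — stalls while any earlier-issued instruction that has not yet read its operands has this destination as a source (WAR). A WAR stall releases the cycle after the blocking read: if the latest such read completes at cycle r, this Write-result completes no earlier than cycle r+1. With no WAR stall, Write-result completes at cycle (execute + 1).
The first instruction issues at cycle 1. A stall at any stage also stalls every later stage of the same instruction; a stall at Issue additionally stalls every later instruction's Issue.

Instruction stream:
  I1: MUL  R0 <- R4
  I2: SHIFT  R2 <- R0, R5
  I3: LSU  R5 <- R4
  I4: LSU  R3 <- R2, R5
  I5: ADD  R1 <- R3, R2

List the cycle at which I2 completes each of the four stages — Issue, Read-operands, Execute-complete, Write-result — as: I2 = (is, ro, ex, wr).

I2 = (2, 10, 11, 12)

I1: IS=1 RO=2 EX=8 WR=9
I2: IS=2 RO=10 EX=11 WR=12  [RAW R0: wait I1 write@9]
I3: IS=3 RO=4 EX=5 WR=11  [WAR R5: wait I2 read@10]
I4: IS=12 RO=13 EX=14 WR=15  [struct: LSU busy until I3 writes@11]
I5: IS=13 RO=16 EX=18 WR=19  [RAW R3: wait I4 write@15]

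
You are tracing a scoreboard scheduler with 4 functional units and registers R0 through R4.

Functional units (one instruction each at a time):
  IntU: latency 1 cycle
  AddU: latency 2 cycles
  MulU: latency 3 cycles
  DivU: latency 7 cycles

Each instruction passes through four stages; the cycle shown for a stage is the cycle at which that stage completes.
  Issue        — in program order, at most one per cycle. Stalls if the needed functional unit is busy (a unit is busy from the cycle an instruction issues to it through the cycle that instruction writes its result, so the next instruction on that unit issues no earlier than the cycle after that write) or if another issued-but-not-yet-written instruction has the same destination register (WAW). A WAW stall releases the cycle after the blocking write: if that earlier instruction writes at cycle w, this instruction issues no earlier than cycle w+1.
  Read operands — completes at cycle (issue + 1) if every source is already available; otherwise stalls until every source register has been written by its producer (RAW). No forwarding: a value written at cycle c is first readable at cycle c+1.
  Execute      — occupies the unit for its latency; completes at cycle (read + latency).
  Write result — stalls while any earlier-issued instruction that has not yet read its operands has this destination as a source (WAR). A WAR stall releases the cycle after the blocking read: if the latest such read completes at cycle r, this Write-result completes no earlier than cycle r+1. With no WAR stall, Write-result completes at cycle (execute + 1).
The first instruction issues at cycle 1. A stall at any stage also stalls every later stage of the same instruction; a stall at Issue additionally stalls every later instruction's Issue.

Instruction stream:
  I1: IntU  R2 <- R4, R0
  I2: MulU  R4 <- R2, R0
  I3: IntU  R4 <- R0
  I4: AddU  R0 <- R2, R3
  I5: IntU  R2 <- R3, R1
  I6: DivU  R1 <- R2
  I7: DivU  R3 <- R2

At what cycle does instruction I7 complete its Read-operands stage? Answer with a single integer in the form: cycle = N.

I1: IS=1 RO=2 EX=3 WR=4
I2: IS=2 RO=5 EX=8 WR=9  [RAW R2: wait I1 write@4]
I3: IS=10 RO=11 EX=12 WR=13  [WAW R4: wait I2 write@9]
I4: IS=11 RO=12 EX=14 WR=15
I5: IS=14 RO=15 EX=16 WR=17  [struct: IntU busy until I3 writes@13]
I6: IS=15 RO=18 EX=25 WR=26  [RAW R2: wait I5 write@17]
I7: IS=27 RO=28 EX=35 WR=36  [struct: DivU busy until I6 writes@26]

cycle = 28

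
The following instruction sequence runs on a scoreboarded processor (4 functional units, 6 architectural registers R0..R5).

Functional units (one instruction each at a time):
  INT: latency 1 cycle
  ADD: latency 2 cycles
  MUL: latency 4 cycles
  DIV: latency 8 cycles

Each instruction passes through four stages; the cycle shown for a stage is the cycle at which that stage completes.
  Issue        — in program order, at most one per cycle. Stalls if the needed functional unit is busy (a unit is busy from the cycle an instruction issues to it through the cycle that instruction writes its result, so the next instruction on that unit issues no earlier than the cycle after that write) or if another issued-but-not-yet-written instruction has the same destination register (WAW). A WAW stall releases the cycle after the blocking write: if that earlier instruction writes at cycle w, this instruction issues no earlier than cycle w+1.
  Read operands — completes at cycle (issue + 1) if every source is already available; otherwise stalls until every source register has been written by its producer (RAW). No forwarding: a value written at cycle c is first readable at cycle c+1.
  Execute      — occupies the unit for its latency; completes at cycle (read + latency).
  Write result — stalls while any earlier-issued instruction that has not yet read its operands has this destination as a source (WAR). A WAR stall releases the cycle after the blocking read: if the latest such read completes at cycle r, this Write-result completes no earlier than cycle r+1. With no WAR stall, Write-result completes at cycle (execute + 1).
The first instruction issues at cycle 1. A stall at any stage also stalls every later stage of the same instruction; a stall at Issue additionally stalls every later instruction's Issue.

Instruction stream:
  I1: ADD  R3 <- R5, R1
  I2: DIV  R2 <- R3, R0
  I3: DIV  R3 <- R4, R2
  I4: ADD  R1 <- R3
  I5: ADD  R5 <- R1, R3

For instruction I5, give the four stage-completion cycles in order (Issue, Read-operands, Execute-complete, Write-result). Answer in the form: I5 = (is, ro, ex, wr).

I5 = (31, 32, 34, 35)

1) issue 1, read 2, done 4, write 5
2) issue 2, read 6, done 14, write 15  <RAW R3: wait I1 write@5>
3) issue 16, read 17, done 25, write 26  <struct: DIV busy until I2 writes@15>
4) issue 17, read 27, done 29, write 30  <RAW R3: wait I3 write@26>
5) issue 31, read 32, done 34, write 35  <struct: ADD busy until I4 writes@30>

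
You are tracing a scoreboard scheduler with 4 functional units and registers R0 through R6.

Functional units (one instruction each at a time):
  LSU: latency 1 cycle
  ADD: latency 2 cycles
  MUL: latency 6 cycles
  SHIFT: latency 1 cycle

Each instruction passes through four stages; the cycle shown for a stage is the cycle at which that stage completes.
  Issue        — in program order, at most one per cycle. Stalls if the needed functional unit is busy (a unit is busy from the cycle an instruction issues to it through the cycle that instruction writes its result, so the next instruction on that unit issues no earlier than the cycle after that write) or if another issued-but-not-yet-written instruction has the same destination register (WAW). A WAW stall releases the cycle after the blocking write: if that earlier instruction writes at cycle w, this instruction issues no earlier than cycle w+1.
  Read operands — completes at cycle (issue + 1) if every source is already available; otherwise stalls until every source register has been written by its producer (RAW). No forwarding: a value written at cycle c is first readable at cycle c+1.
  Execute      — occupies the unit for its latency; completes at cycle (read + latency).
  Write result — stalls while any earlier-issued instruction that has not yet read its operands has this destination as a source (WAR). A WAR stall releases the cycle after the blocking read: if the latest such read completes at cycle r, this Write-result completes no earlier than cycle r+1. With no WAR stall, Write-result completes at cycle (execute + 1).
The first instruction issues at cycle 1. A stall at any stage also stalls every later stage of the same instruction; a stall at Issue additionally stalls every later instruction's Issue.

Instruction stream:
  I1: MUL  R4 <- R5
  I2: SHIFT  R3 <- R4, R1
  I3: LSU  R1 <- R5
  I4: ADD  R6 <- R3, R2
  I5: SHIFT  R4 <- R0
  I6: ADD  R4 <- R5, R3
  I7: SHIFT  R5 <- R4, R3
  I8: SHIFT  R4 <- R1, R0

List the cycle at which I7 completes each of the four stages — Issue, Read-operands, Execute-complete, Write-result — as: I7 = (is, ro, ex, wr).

I7 = (18, 22, 23, 24)

[I1] 1/2/8/9
[I2] 2/10/11/12  (RAW R4: wait I1 write@9)
[I3] 3/4/5/11  (WAR R1: wait I2 read@10)
[I4] 4/13/15/16  (RAW R3: wait I2 write@12)
[I5] 13/14/15/16  (struct: SHIFT busy until I2 writes@12)
[I6] 17/18/20/21  (WAW R4: wait I5 write@16)
[I7] 18/22/23/24  (RAW R4: wait I6 write@21)
[I8] 25/26/27/28  (struct: SHIFT busy until I7 writes@24)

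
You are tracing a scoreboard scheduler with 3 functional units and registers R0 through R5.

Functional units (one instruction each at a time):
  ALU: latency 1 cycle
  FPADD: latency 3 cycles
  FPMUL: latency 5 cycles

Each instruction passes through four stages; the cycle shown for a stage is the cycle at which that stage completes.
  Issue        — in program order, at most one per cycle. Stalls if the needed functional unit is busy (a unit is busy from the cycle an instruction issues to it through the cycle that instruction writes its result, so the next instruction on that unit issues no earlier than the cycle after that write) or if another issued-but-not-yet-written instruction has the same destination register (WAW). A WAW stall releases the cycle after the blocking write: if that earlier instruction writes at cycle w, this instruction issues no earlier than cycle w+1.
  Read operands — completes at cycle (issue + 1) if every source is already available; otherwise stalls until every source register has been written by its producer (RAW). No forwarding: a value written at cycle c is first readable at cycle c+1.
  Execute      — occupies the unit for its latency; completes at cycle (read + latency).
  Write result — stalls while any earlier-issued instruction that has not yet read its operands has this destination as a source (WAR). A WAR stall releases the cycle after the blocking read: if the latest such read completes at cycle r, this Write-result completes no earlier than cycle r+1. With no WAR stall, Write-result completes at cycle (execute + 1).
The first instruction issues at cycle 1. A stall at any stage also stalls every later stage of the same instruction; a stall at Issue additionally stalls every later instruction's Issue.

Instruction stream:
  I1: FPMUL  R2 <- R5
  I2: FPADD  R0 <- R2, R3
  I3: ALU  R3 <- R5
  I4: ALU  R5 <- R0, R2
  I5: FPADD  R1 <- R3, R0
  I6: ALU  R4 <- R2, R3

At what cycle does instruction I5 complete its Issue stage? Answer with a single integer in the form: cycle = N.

I1  is:1  ro:2  ex:7  wr:8
I2  is:2  ro:9  ex:12  wr:13  — RAW R2: wait I1 write@8
I3  is:3  ro:4  ex:5  wr:10  — WAR R3: wait I2 read@9
I4  is:11  ro:14  ex:15  wr:16  — struct: ALU busy until I3 writes@10, RAW R0: wait I2 write@13
I5  is:14  ro:15  ex:18  wr:19  — struct: FPADD busy until I2 writes@13
I6  is:17  ro:18  ex:19  wr:20  — struct: ALU busy until I4 writes@16

cycle = 14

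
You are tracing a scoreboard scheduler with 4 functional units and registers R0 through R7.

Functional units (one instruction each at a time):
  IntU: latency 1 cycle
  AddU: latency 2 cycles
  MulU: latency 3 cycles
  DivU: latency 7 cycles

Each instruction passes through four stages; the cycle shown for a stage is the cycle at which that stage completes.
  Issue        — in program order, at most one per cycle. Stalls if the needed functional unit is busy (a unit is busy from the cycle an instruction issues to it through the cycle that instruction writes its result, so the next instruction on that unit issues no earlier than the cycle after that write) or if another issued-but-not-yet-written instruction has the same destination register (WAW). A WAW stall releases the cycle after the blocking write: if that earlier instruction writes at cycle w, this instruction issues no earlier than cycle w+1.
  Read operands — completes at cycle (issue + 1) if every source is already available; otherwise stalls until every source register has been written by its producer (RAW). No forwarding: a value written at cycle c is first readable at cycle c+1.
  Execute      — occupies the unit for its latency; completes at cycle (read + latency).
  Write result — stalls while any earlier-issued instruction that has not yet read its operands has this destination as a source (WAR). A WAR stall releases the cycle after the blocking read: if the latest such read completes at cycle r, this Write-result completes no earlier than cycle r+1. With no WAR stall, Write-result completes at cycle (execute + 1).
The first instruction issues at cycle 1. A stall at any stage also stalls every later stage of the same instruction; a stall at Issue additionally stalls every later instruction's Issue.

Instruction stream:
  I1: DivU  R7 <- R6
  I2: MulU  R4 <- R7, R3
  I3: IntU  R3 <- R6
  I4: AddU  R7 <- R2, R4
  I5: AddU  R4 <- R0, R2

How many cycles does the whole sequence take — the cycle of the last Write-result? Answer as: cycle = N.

cycle = 24

I1: IS=1 RO=2 EX=9 WR=10
I2: IS=2 RO=11 EX=14 WR=15  [RAW R7: wait I1 write@10]
I3: IS=3 RO=4 EX=5 WR=12  [WAR R3: wait I2 read@11]
I4: IS=11 RO=16 EX=18 WR=19  [WAW R7: wait I1 write@10; RAW R4: wait I2 write@15]
I5: IS=20 RO=21 EX=23 WR=24  [struct: AddU busy until I4 writes@19]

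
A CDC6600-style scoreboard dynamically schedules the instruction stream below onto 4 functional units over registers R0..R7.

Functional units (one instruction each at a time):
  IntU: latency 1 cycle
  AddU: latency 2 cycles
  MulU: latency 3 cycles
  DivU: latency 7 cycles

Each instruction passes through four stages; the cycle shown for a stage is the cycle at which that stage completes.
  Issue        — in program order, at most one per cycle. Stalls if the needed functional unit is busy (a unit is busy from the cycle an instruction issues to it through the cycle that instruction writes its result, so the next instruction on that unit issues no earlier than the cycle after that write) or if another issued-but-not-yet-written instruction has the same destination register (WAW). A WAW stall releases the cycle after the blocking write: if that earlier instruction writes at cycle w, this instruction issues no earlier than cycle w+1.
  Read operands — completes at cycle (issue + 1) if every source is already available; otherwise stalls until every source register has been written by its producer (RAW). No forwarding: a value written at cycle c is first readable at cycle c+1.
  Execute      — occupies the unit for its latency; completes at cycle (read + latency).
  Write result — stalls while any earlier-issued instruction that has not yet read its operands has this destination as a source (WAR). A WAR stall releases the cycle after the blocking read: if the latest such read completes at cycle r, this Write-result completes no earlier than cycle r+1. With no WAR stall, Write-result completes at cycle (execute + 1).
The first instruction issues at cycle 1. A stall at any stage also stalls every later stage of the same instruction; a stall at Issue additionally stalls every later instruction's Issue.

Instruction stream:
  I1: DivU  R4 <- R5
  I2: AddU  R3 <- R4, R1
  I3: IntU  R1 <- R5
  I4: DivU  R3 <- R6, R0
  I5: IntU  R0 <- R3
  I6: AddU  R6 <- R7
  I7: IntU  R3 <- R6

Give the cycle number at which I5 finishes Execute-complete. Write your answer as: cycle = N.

cycle = 26

cycle 1: I1 dispatched to DivU
cycle 2: I1 operands ready, I2 dispatched to AddU
cycle 3: I3 dispatched to IntU
cycle 4: I3 operands ready
cycle 5: I3 complete
cycle 9: I1 complete
cycle 10: R4←I1
cycle 11: I2 operands ready
cycle 12: R1←I3
cycle 13: I2 complete
cycle 14: R3←I2
cycle 15: I4 dispatched to DivU
cycle 16: I4 operands ready, I5 dispatched to IntU
cycle 17: I6 dispatched to AddU
cycle 18: I6 operands ready
cycle 20: I6 complete
cycle 21: R6←I6
cycle 23: I4 complete
cycle 24: R3←I4
cycle 25: I5 operands ready
cycle 26: I5 complete
cycle 27: R0←I5
cycle 28: I7 dispatched to IntU
cycle 29: I7 operands ready
cycle 30: I7 complete
cycle 31: R3←I7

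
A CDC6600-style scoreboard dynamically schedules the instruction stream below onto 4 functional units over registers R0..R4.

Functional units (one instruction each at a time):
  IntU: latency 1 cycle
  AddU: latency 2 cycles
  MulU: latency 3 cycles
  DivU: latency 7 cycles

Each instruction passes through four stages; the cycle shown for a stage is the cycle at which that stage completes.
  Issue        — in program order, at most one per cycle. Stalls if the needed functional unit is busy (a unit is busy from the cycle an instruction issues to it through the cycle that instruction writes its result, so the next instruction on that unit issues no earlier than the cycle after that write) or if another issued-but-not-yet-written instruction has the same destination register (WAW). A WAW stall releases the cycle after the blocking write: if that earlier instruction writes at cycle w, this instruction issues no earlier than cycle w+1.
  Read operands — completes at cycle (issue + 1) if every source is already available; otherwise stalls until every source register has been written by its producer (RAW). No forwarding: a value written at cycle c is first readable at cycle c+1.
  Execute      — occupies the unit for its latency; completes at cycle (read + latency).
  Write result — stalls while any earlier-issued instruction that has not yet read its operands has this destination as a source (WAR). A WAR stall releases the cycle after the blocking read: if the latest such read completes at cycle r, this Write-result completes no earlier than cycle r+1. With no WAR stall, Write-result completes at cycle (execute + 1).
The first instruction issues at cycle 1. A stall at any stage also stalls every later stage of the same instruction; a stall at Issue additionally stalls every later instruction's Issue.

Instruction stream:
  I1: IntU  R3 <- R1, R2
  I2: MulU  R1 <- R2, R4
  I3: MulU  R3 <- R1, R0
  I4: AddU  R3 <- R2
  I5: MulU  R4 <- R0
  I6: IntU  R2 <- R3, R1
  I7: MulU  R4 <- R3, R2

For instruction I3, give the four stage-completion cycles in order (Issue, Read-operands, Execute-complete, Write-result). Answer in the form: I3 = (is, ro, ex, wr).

I3 = (8, 9, 12, 13)

1) issue 1, read 2, done 3, write 4
2) issue 2, read 3, done 6, write 7
3) issue 8, read 9, done 12, write 13  <struct: MulU busy until I2 writes@7>
4) issue 14, read 15, done 17, write 18  <WAW R3: wait I3 write@13>
5) issue 15, read 16, done 19, write 20
6) issue 16, read 19, done 20, write 21  <RAW R3: wait I4 write@18>
7) issue 21, read 22, done 25, write 26  <struct: MulU busy until I5 writes@20>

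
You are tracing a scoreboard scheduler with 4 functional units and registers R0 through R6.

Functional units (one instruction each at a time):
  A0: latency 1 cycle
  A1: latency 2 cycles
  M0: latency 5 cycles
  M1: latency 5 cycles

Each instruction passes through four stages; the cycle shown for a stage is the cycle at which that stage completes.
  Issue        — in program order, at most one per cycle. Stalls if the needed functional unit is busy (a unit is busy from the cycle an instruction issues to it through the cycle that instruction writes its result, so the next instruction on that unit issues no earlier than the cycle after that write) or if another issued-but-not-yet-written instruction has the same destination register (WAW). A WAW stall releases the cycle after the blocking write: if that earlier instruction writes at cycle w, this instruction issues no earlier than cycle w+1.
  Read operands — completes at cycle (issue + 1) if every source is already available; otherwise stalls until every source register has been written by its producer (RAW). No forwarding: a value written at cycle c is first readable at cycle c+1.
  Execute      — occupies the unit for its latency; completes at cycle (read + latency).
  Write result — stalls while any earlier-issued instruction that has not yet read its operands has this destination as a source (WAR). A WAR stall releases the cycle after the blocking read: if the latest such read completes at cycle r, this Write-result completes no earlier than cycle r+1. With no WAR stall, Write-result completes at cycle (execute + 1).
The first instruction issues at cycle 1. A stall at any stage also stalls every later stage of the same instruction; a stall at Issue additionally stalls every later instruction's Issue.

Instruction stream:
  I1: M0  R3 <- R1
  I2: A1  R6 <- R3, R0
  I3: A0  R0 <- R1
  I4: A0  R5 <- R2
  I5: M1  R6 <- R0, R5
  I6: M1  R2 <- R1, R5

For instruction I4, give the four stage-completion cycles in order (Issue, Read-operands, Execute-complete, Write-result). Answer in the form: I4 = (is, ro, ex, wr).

1) issue 1, read 2, done 7, write 8
2) issue 2, read 9, done 11, write 12  <RAW R3: wait I1 write@8>
3) issue 3, read 4, done 5, write 10  <WAR R0: wait I2 read@9>
4) issue 11, read 12, done 13, write 14  <struct: A0 busy until I3 writes@10>
5) issue 13, read 15, done 20, write 21  <WAW R6: wait I2 write@12 / RAW R5: wait I4 write@14>
6) issue 22, read 23, done 28, write 29  <struct: M1 busy until I5 writes@21>

I4 = (11, 12, 13, 14)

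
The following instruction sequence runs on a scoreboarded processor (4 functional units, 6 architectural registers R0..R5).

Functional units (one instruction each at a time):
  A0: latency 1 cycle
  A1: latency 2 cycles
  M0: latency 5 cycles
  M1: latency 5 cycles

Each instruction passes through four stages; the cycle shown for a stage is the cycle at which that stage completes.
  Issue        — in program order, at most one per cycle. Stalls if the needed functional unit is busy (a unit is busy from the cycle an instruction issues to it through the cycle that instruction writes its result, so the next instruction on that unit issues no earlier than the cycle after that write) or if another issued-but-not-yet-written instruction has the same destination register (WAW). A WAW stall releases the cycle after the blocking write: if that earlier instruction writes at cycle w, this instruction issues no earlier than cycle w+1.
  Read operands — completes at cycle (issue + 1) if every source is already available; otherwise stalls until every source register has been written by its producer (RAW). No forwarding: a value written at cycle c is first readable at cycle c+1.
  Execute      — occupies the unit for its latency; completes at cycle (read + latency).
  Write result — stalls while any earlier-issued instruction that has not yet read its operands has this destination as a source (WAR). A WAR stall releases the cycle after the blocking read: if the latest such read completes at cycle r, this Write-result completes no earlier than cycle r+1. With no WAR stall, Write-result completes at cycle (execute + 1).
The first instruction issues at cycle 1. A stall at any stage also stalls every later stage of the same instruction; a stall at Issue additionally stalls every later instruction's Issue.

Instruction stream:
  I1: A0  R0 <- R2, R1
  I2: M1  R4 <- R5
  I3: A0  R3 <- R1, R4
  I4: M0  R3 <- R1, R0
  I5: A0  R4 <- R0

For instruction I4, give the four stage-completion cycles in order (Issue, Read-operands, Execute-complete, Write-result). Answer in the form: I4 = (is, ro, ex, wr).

I4 = (13, 14, 19, 20)

1) issue 1, read 2, done 3, write 4
2) issue 2, read 3, done 8, write 9
3) issue 5, read 10, done 11, write 12  <struct: A0 busy until I1 writes@4 / RAW R4: wait I2 write@9>
4) issue 13, read 14, done 19, write 20  <WAW R3: wait I3 write@12>
5) issue 14, read 15, done 16, write 17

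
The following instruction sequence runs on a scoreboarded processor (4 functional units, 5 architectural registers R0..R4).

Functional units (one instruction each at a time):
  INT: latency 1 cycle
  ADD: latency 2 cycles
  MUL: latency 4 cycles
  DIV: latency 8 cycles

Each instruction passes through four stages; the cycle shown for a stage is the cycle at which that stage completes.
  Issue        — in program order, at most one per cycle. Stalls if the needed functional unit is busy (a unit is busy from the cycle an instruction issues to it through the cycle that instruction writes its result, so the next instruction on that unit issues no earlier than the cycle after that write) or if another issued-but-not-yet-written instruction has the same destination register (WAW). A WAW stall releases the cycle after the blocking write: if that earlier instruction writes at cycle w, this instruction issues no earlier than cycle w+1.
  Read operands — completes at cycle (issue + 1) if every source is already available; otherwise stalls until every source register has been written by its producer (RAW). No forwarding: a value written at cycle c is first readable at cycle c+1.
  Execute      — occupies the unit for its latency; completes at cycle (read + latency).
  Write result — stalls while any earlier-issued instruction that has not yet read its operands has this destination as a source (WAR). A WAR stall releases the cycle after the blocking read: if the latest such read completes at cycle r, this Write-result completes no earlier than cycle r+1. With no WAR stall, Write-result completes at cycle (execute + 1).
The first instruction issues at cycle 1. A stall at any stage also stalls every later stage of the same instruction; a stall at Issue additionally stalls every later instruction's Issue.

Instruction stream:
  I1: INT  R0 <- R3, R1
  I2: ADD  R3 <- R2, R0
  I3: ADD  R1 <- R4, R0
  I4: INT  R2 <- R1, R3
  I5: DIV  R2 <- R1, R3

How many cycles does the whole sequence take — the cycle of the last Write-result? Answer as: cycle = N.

I1: IS=1 RO=2 EX=3 WR=4
I2: IS=2 RO=5 EX=7 WR=8  [RAW R0: wait I1 write@4]
I3: IS=9 RO=10 EX=12 WR=13  [struct: ADD busy until I2 writes@8]
I4: IS=10 RO=14 EX=15 WR=16  [RAW R1: wait I3 write@13]
I5: IS=17 RO=18 EX=26 WR=27  [WAW R2: wait I4 write@16]

cycle = 27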